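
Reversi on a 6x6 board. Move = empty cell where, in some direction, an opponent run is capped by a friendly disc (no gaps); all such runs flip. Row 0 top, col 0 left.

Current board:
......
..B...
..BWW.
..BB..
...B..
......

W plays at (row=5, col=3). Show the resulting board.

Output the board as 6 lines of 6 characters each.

Answer: ......
..B...
..BWW.
..BW..
...W..
...W..

Derivation:
Place W at (5,3); scan 8 dirs for brackets.
Dir NW: first cell '.' (not opp) -> no flip
Dir N: opp run (4,3) (3,3) capped by W -> flip
Dir NE: first cell '.' (not opp) -> no flip
Dir W: first cell '.' (not opp) -> no flip
Dir E: first cell '.' (not opp) -> no flip
Dir SW: edge -> no flip
Dir S: edge -> no flip
Dir SE: edge -> no flip
All flips: (3,3) (4,3)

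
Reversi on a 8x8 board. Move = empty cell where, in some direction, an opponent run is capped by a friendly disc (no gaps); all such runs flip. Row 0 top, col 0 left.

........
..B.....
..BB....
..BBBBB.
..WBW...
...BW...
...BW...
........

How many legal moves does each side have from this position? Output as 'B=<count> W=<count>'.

-- B to move --
(3,1): flips 1 -> legal
(4,1): flips 1 -> legal
(4,5): flips 2 -> legal
(5,1): flips 1 -> legal
(5,2): flips 1 -> legal
(5,5): flips 2 -> legal
(6,5): flips 2 -> legal
(7,3): no bracket -> illegal
(7,4): flips 3 -> legal
(7,5): flips 1 -> legal
B mobility = 9
-- W to move --
(0,1): no bracket -> illegal
(0,2): flips 3 -> legal
(0,3): no bracket -> illegal
(1,1): flips 2 -> legal
(1,3): no bracket -> illegal
(1,4): no bracket -> illegal
(2,1): flips 2 -> legal
(2,4): flips 2 -> legal
(2,5): no bracket -> illegal
(2,6): flips 1 -> legal
(2,7): no bracket -> illegal
(3,1): no bracket -> illegal
(3,7): no bracket -> illegal
(4,1): no bracket -> illegal
(4,5): no bracket -> illegal
(4,6): no bracket -> illegal
(4,7): no bracket -> illegal
(5,2): flips 1 -> legal
(6,2): flips 2 -> legal
(7,2): flips 1 -> legal
(7,3): no bracket -> illegal
(7,4): no bracket -> illegal
W mobility = 8

Answer: B=9 W=8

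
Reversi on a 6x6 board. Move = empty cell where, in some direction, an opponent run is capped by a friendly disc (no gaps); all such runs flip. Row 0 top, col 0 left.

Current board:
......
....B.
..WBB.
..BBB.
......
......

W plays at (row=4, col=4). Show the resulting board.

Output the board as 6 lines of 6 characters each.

Place W at (4,4); scan 8 dirs for brackets.
Dir NW: opp run (3,3) capped by W -> flip
Dir N: opp run (3,4) (2,4) (1,4), next='.' -> no flip
Dir NE: first cell '.' (not opp) -> no flip
Dir W: first cell '.' (not opp) -> no flip
Dir E: first cell '.' (not opp) -> no flip
Dir SW: first cell '.' (not opp) -> no flip
Dir S: first cell '.' (not opp) -> no flip
Dir SE: first cell '.' (not opp) -> no flip
All flips: (3,3)

Answer: ......
....B.
..WBB.
..BWB.
....W.
......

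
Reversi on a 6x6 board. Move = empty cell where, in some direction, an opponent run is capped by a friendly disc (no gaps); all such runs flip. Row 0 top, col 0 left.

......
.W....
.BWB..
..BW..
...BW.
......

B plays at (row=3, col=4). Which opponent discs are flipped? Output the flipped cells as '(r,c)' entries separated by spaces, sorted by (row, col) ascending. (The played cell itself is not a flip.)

Answer: (3,3)

Derivation:
Dir NW: first cell 'B' (not opp) -> no flip
Dir N: first cell '.' (not opp) -> no flip
Dir NE: first cell '.' (not opp) -> no flip
Dir W: opp run (3,3) capped by B -> flip
Dir E: first cell '.' (not opp) -> no flip
Dir SW: first cell 'B' (not opp) -> no flip
Dir S: opp run (4,4), next='.' -> no flip
Dir SE: first cell '.' (not opp) -> no flip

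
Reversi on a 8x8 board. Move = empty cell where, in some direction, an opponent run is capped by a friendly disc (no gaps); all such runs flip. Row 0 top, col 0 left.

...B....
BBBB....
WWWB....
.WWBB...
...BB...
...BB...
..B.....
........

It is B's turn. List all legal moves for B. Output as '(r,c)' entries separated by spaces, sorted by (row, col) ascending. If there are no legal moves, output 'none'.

Answer: (3,0) (4,0) (4,1) (4,2)

Derivation:
(3,0): flips 4 -> legal
(4,0): flips 2 -> legal
(4,1): flips 3 -> legal
(4,2): flips 2 -> legal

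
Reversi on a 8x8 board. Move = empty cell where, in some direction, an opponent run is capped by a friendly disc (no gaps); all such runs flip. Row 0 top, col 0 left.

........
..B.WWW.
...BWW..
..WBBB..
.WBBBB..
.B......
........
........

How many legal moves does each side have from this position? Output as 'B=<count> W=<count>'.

-- B to move --
(0,3): no bracket -> illegal
(0,4): flips 2 -> legal
(0,5): flips 3 -> legal
(0,6): flips 2 -> legal
(0,7): flips 2 -> legal
(1,3): flips 1 -> legal
(1,7): no bracket -> illegal
(2,1): flips 1 -> legal
(2,2): flips 1 -> legal
(2,6): flips 2 -> legal
(2,7): no bracket -> illegal
(3,0): no bracket -> illegal
(3,1): flips 2 -> legal
(3,6): no bracket -> illegal
(4,0): flips 1 -> legal
(5,0): flips 2 -> legal
(5,2): no bracket -> illegal
B mobility = 11
-- W to move --
(0,1): no bracket -> illegal
(0,2): no bracket -> illegal
(0,3): no bracket -> illegal
(1,1): no bracket -> illegal
(1,3): no bracket -> illegal
(2,1): no bracket -> illegal
(2,2): flips 1 -> legal
(2,6): no bracket -> illegal
(3,1): no bracket -> illegal
(3,6): flips 3 -> legal
(4,0): no bracket -> illegal
(4,6): flips 5 -> legal
(5,0): no bracket -> illegal
(5,2): flips 3 -> legal
(5,3): no bracket -> illegal
(5,4): flips 3 -> legal
(5,5): flips 2 -> legal
(5,6): no bracket -> illegal
(6,0): flips 3 -> legal
(6,1): flips 1 -> legal
(6,2): no bracket -> illegal
W mobility = 8

Answer: B=11 W=8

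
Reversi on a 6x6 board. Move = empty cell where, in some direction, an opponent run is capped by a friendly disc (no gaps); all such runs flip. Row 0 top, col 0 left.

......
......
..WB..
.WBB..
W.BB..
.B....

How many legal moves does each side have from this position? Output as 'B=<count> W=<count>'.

-- B to move --
(1,1): flips 1 -> legal
(1,2): flips 1 -> legal
(1,3): no bracket -> illegal
(2,0): flips 1 -> legal
(2,1): flips 1 -> legal
(3,0): flips 1 -> legal
(4,1): no bracket -> illegal
(5,0): no bracket -> illegal
B mobility = 5
-- W to move --
(1,2): no bracket -> illegal
(1,3): no bracket -> illegal
(1,4): no bracket -> illegal
(2,1): no bracket -> illegal
(2,4): flips 1 -> legal
(3,4): flips 2 -> legal
(4,1): no bracket -> illegal
(4,4): flips 1 -> legal
(5,0): no bracket -> illegal
(5,2): flips 2 -> legal
(5,3): flips 1 -> legal
(5,4): no bracket -> illegal
W mobility = 5

Answer: B=5 W=5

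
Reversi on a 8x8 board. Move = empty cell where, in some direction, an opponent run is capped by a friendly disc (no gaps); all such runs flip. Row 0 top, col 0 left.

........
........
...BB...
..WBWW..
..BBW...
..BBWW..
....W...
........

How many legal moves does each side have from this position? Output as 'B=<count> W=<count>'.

-- B to move --
(2,1): flips 1 -> legal
(2,2): flips 1 -> legal
(2,5): flips 1 -> legal
(2,6): flips 2 -> legal
(3,1): flips 1 -> legal
(3,6): flips 2 -> legal
(4,1): flips 1 -> legal
(4,5): flips 2 -> legal
(4,6): flips 1 -> legal
(5,6): flips 2 -> legal
(6,3): no bracket -> illegal
(6,5): flips 1 -> legal
(6,6): flips 2 -> legal
(7,3): no bracket -> illegal
(7,4): flips 4 -> legal
(7,5): flips 1 -> legal
B mobility = 14
-- W to move --
(1,2): flips 1 -> legal
(1,3): flips 1 -> legal
(1,4): flips 2 -> legal
(1,5): no bracket -> illegal
(2,2): flips 1 -> legal
(2,5): no bracket -> illegal
(3,1): flips 2 -> legal
(4,1): flips 2 -> legal
(5,1): flips 2 -> legal
(6,1): flips 2 -> legal
(6,2): flips 3 -> legal
(6,3): no bracket -> illegal
W mobility = 9

Answer: B=14 W=9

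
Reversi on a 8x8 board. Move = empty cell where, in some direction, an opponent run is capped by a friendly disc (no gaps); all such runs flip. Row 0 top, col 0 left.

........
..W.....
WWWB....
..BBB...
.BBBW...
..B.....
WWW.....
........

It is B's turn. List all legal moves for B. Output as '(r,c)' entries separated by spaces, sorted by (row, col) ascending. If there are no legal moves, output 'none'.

Answer: (0,1) (0,2) (1,0) (1,1) (4,5) (5,4) (5,5) (7,0) (7,2)

Derivation:
(0,1): flips 1 -> legal
(0,2): flips 2 -> legal
(0,3): no bracket -> illegal
(1,0): flips 1 -> legal
(1,1): flips 1 -> legal
(1,3): no bracket -> illegal
(3,0): no bracket -> illegal
(3,1): no bracket -> illegal
(3,5): no bracket -> illegal
(4,5): flips 1 -> legal
(5,0): no bracket -> illegal
(5,1): no bracket -> illegal
(5,3): no bracket -> illegal
(5,4): flips 1 -> legal
(5,5): flips 1 -> legal
(6,3): no bracket -> illegal
(7,0): flips 1 -> legal
(7,1): no bracket -> illegal
(7,2): flips 1 -> legal
(7,3): no bracket -> illegal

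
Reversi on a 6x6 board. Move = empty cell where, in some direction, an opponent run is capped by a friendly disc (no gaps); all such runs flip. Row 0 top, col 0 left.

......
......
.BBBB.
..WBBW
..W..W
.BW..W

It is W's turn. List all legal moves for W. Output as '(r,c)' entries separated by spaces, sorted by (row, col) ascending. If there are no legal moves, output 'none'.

(1,0): flips 1 -> legal
(1,1): no bracket -> illegal
(1,2): flips 3 -> legal
(1,3): flips 1 -> legal
(1,4): flips 1 -> legal
(1,5): flips 2 -> legal
(2,0): no bracket -> illegal
(2,5): no bracket -> illegal
(3,0): no bracket -> illegal
(3,1): no bracket -> illegal
(4,0): no bracket -> illegal
(4,1): no bracket -> illegal
(4,3): no bracket -> illegal
(4,4): no bracket -> illegal
(5,0): flips 1 -> legal

Answer: (1,0) (1,2) (1,3) (1,4) (1,5) (5,0)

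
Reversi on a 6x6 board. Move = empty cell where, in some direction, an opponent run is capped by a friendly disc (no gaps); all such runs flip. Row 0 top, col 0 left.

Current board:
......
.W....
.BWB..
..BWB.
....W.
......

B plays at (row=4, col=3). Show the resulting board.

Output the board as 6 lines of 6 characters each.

Place B at (4,3); scan 8 dirs for brackets.
Dir NW: first cell 'B' (not opp) -> no flip
Dir N: opp run (3,3) capped by B -> flip
Dir NE: first cell 'B' (not opp) -> no flip
Dir W: first cell '.' (not opp) -> no flip
Dir E: opp run (4,4), next='.' -> no flip
Dir SW: first cell '.' (not opp) -> no flip
Dir S: first cell '.' (not opp) -> no flip
Dir SE: first cell '.' (not opp) -> no flip
All flips: (3,3)

Answer: ......
.W....
.BWB..
..BBB.
...BW.
......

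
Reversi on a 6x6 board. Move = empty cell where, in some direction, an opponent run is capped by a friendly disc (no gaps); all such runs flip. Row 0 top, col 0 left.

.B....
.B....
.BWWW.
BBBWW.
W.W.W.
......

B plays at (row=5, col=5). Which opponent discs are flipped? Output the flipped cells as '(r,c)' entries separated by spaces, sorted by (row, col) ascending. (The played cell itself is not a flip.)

Dir NW: opp run (4,4) (3,3) (2,2) capped by B -> flip
Dir N: first cell '.' (not opp) -> no flip
Dir NE: edge -> no flip
Dir W: first cell '.' (not opp) -> no flip
Dir E: edge -> no flip
Dir SW: edge -> no flip
Dir S: edge -> no flip
Dir SE: edge -> no flip

Answer: (2,2) (3,3) (4,4)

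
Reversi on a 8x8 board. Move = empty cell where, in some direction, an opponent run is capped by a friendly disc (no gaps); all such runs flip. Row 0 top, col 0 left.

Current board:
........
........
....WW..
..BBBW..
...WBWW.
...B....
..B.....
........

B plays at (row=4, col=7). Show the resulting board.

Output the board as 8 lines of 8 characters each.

Place B at (4,7); scan 8 dirs for brackets.
Dir NW: first cell '.' (not opp) -> no flip
Dir N: first cell '.' (not opp) -> no flip
Dir NE: edge -> no flip
Dir W: opp run (4,6) (4,5) capped by B -> flip
Dir E: edge -> no flip
Dir SW: first cell '.' (not opp) -> no flip
Dir S: first cell '.' (not opp) -> no flip
Dir SE: edge -> no flip
All flips: (4,5) (4,6)

Answer: ........
........
....WW..
..BBBW..
...WBBBB
...B....
..B.....
........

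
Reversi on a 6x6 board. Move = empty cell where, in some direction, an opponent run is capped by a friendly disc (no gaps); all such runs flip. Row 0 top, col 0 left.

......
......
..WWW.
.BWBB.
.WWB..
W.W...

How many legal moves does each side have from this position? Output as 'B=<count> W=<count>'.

-- B to move --
(1,1): flips 1 -> legal
(1,2): flips 1 -> legal
(1,3): flips 2 -> legal
(1,4): flips 1 -> legal
(1,5): flips 1 -> legal
(2,1): flips 1 -> legal
(2,5): no bracket -> illegal
(3,0): no bracket -> illegal
(3,5): no bracket -> illegal
(4,0): flips 2 -> legal
(5,1): flips 2 -> legal
(5,3): flips 1 -> legal
B mobility = 9
-- W to move --
(2,0): flips 1 -> legal
(2,1): flips 1 -> legal
(2,5): flips 2 -> legal
(3,0): flips 1 -> legal
(3,5): flips 2 -> legal
(4,0): flips 1 -> legal
(4,4): flips 3 -> legal
(4,5): flips 1 -> legal
(5,3): flips 2 -> legal
(5,4): flips 1 -> legal
W mobility = 10

Answer: B=9 W=10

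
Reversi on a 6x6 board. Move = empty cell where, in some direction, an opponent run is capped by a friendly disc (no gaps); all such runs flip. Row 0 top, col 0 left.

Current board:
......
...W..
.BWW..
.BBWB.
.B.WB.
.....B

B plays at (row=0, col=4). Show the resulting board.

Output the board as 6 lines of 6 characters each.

Answer: ....B.
...B..
.BBW..
.BBWB.
.B.WB.
.....B

Derivation:
Place B at (0,4); scan 8 dirs for brackets.
Dir NW: edge -> no flip
Dir N: edge -> no flip
Dir NE: edge -> no flip
Dir W: first cell '.' (not opp) -> no flip
Dir E: first cell '.' (not opp) -> no flip
Dir SW: opp run (1,3) (2,2) capped by B -> flip
Dir S: first cell '.' (not opp) -> no flip
Dir SE: first cell '.' (not opp) -> no flip
All flips: (1,3) (2,2)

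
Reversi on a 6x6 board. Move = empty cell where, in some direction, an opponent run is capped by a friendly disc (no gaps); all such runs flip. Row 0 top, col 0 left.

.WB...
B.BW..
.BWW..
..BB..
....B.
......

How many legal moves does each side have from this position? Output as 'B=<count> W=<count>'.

-- B to move --
(0,0): flips 1 -> legal
(0,3): flips 2 -> legal
(0,4): no bracket -> illegal
(1,1): flips 1 -> legal
(1,4): flips 2 -> legal
(2,4): flips 3 -> legal
(3,1): no bracket -> illegal
(3,4): flips 1 -> legal
B mobility = 6
-- W to move --
(0,0): no bracket -> illegal
(0,3): flips 1 -> legal
(1,1): flips 1 -> legal
(2,0): flips 1 -> legal
(2,4): no bracket -> illegal
(3,0): no bracket -> illegal
(3,1): no bracket -> illegal
(3,4): no bracket -> illegal
(3,5): no bracket -> illegal
(4,1): flips 1 -> legal
(4,2): flips 1 -> legal
(4,3): flips 1 -> legal
(4,5): no bracket -> illegal
(5,3): no bracket -> illegal
(5,4): no bracket -> illegal
(5,5): flips 2 -> legal
W mobility = 7

Answer: B=6 W=7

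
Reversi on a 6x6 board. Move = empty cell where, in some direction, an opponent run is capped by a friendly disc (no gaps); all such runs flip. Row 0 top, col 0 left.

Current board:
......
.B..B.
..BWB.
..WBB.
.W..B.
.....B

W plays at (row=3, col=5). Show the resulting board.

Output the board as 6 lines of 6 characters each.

Answer: ......
.B..B.
..BWB.
..WWWW
.W..B.
.....B

Derivation:
Place W at (3,5); scan 8 dirs for brackets.
Dir NW: opp run (2,4), next='.' -> no flip
Dir N: first cell '.' (not opp) -> no flip
Dir NE: edge -> no flip
Dir W: opp run (3,4) (3,3) capped by W -> flip
Dir E: edge -> no flip
Dir SW: opp run (4,4), next='.' -> no flip
Dir S: first cell '.' (not opp) -> no flip
Dir SE: edge -> no flip
All flips: (3,3) (3,4)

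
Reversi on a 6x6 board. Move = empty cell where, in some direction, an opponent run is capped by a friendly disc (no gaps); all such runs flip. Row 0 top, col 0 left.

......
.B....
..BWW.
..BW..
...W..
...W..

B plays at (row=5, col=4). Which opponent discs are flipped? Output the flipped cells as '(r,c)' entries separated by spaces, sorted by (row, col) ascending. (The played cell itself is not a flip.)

Answer: (4,3)

Derivation:
Dir NW: opp run (4,3) capped by B -> flip
Dir N: first cell '.' (not opp) -> no flip
Dir NE: first cell '.' (not opp) -> no flip
Dir W: opp run (5,3), next='.' -> no flip
Dir E: first cell '.' (not opp) -> no flip
Dir SW: edge -> no flip
Dir S: edge -> no flip
Dir SE: edge -> no flip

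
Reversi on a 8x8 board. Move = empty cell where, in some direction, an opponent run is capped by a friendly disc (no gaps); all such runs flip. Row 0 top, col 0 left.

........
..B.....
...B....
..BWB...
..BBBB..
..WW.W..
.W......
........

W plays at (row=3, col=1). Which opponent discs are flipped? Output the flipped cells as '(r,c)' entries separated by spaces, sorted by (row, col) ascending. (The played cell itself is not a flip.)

Dir NW: first cell '.' (not opp) -> no flip
Dir N: first cell '.' (not opp) -> no flip
Dir NE: first cell '.' (not opp) -> no flip
Dir W: first cell '.' (not opp) -> no flip
Dir E: opp run (3,2) capped by W -> flip
Dir SW: first cell '.' (not opp) -> no flip
Dir S: first cell '.' (not opp) -> no flip
Dir SE: opp run (4,2) capped by W -> flip

Answer: (3,2) (4,2)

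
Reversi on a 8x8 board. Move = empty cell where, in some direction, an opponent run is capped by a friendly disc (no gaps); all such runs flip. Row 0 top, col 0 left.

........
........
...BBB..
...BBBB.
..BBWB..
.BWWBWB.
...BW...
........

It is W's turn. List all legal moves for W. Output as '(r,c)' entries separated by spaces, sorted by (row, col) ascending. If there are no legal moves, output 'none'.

Answer: (1,3) (1,4) (1,5) (1,6) (2,2) (2,6) (3,1) (3,2) (4,1) (4,6) (5,0) (5,7) (6,2) (7,3) (7,4)

Derivation:
(1,2): no bracket -> illegal
(1,3): flips 3 -> legal
(1,4): flips 2 -> legal
(1,5): flips 3 -> legal
(1,6): flips 3 -> legal
(2,2): flips 1 -> legal
(2,6): flips 1 -> legal
(2,7): no bracket -> illegal
(3,1): flips 1 -> legal
(3,2): flips 1 -> legal
(3,7): no bracket -> illegal
(4,0): no bracket -> illegal
(4,1): flips 2 -> legal
(4,6): flips 1 -> legal
(4,7): no bracket -> illegal
(5,0): flips 1 -> legal
(5,7): flips 1 -> legal
(6,0): no bracket -> illegal
(6,1): no bracket -> illegal
(6,2): flips 1 -> legal
(6,5): no bracket -> illegal
(6,6): no bracket -> illegal
(6,7): no bracket -> illegal
(7,2): no bracket -> illegal
(7,3): flips 1 -> legal
(7,4): flips 1 -> legal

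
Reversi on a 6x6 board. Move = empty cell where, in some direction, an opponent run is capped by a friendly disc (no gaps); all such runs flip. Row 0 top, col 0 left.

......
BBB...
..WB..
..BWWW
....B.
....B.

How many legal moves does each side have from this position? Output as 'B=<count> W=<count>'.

Answer: B=4 W=9

Derivation:
-- B to move --
(1,3): no bracket -> illegal
(2,1): flips 1 -> legal
(2,4): flips 1 -> legal
(2,5): no bracket -> illegal
(3,1): no bracket -> illegal
(4,2): no bracket -> illegal
(4,3): flips 1 -> legal
(4,5): flips 1 -> legal
B mobility = 4
-- W to move --
(0,0): flips 1 -> legal
(0,1): flips 2 -> legal
(0,2): flips 1 -> legal
(0,3): no bracket -> illegal
(1,3): flips 1 -> legal
(1,4): no bracket -> illegal
(2,0): no bracket -> illegal
(2,1): no bracket -> illegal
(2,4): flips 1 -> legal
(3,1): flips 1 -> legal
(4,1): no bracket -> illegal
(4,2): flips 1 -> legal
(4,3): no bracket -> illegal
(4,5): no bracket -> illegal
(5,3): flips 1 -> legal
(5,5): flips 1 -> legal
W mobility = 9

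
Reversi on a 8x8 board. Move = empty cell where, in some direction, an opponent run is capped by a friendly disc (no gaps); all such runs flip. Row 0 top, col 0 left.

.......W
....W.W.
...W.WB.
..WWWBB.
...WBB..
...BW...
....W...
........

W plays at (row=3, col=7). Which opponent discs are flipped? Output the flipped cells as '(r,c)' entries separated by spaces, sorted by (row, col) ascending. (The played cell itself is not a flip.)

Answer: (3,5) (3,6)

Derivation:
Dir NW: opp run (2,6), next='.' -> no flip
Dir N: first cell '.' (not opp) -> no flip
Dir NE: edge -> no flip
Dir W: opp run (3,6) (3,5) capped by W -> flip
Dir E: edge -> no flip
Dir SW: first cell '.' (not opp) -> no flip
Dir S: first cell '.' (not opp) -> no flip
Dir SE: edge -> no flip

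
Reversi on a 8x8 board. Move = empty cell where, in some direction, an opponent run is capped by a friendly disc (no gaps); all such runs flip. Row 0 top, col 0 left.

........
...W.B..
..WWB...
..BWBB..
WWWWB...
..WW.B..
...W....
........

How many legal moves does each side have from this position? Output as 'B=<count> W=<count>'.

-- B to move --
(0,2): flips 1 -> legal
(0,3): no bracket -> illegal
(0,4): no bracket -> illegal
(1,1): flips 2 -> legal
(1,2): flips 2 -> legal
(1,4): flips 1 -> legal
(2,1): flips 2 -> legal
(3,0): no bracket -> illegal
(3,1): no bracket -> illegal
(5,0): flips 1 -> legal
(5,1): flips 2 -> legal
(5,4): flips 1 -> legal
(6,1): flips 2 -> legal
(6,2): flips 3 -> legal
(6,4): no bracket -> illegal
(7,2): no bracket -> illegal
(7,3): no bracket -> illegal
(7,4): no bracket -> illegal
B mobility = 10
-- W to move --
(0,4): no bracket -> illegal
(0,5): no bracket -> illegal
(0,6): flips 2 -> legal
(1,4): no bracket -> illegal
(1,6): no bracket -> illegal
(2,1): flips 1 -> legal
(2,5): flips 2 -> legal
(2,6): flips 2 -> legal
(3,1): flips 1 -> legal
(3,6): flips 2 -> legal
(4,5): flips 2 -> legal
(4,6): flips 2 -> legal
(5,4): no bracket -> illegal
(5,6): no bracket -> illegal
(6,4): no bracket -> illegal
(6,5): no bracket -> illegal
(6,6): flips 2 -> legal
W mobility = 9

Answer: B=10 W=9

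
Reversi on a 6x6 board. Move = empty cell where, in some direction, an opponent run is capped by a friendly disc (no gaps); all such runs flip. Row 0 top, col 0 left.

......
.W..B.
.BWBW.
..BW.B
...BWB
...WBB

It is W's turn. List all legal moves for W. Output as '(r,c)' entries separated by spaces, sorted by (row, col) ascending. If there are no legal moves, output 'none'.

Answer: (0,4) (1,3) (2,0) (3,1) (4,2)

Derivation:
(0,3): no bracket -> illegal
(0,4): flips 1 -> legal
(0,5): no bracket -> illegal
(1,0): no bracket -> illegal
(1,2): no bracket -> illegal
(1,3): flips 1 -> legal
(1,5): no bracket -> illegal
(2,0): flips 1 -> legal
(2,5): no bracket -> illegal
(3,0): no bracket -> illegal
(3,1): flips 2 -> legal
(3,4): no bracket -> illegal
(4,1): no bracket -> illegal
(4,2): flips 2 -> legal
(5,2): no bracket -> illegal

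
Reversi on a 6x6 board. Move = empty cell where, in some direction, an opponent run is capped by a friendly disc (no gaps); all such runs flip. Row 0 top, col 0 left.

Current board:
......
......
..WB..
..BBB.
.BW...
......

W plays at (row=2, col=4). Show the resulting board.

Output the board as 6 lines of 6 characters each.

Answer: ......
......
..WWW.
..BWB.
.BW...
......

Derivation:
Place W at (2,4); scan 8 dirs for brackets.
Dir NW: first cell '.' (not opp) -> no flip
Dir N: first cell '.' (not opp) -> no flip
Dir NE: first cell '.' (not opp) -> no flip
Dir W: opp run (2,3) capped by W -> flip
Dir E: first cell '.' (not opp) -> no flip
Dir SW: opp run (3,3) capped by W -> flip
Dir S: opp run (3,4), next='.' -> no flip
Dir SE: first cell '.' (not opp) -> no flip
All flips: (2,3) (3,3)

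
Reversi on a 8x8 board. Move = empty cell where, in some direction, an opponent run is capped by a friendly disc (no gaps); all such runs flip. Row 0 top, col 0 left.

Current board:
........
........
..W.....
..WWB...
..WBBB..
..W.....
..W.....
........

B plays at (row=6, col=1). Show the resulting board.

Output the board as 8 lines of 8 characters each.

Place B at (6,1); scan 8 dirs for brackets.
Dir NW: first cell '.' (not opp) -> no flip
Dir N: first cell '.' (not opp) -> no flip
Dir NE: opp run (5,2) capped by B -> flip
Dir W: first cell '.' (not opp) -> no flip
Dir E: opp run (6,2), next='.' -> no flip
Dir SW: first cell '.' (not opp) -> no flip
Dir S: first cell '.' (not opp) -> no flip
Dir SE: first cell '.' (not opp) -> no flip
All flips: (5,2)

Answer: ........
........
..W.....
..WWB...
..WBBB..
..B.....
.BW.....
........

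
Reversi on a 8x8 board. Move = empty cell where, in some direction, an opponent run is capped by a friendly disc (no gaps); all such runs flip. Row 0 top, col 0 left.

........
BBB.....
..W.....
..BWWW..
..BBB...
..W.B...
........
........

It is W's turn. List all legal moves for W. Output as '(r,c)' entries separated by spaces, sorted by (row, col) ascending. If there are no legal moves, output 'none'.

(0,0): flips 1 -> legal
(0,1): no bracket -> illegal
(0,2): flips 1 -> legal
(0,3): no bracket -> illegal
(1,3): no bracket -> illegal
(2,0): no bracket -> illegal
(2,1): no bracket -> illegal
(2,3): no bracket -> illegal
(3,1): flips 1 -> legal
(4,1): no bracket -> illegal
(4,5): no bracket -> illegal
(5,1): flips 1 -> legal
(5,3): flips 2 -> legal
(5,5): flips 1 -> legal
(6,3): no bracket -> illegal
(6,4): flips 2 -> legal
(6,5): no bracket -> illegal

Answer: (0,0) (0,2) (3,1) (5,1) (5,3) (5,5) (6,4)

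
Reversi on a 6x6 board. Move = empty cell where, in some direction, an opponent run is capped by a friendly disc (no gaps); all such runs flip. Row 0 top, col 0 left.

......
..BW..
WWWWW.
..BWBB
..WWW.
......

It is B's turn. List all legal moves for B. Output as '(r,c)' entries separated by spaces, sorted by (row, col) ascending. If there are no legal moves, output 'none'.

(0,2): flips 2 -> legal
(0,3): no bracket -> illegal
(0,4): no bracket -> illegal
(1,0): flips 1 -> legal
(1,1): no bracket -> illegal
(1,4): flips 3 -> legal
(1,5): no bracket -> illegal
(2,5): no bracket -> illegal
(3,0): flips 1 -> legal
(3,1): no bracket -> illegal
(4,1): no bracket -> illegal
(4,5): no bracket -> illegal
(5,1): no bracket -> illegal
(5,2): flips 2 -> legal
(5,3): flips 1 -> legal
(5,4): flips 2 -> legal
(5,5): no bracket -> illegal

Answer: (0,2) (1,0) (1,4) (3,0) (5,2) (5,3) (5,4)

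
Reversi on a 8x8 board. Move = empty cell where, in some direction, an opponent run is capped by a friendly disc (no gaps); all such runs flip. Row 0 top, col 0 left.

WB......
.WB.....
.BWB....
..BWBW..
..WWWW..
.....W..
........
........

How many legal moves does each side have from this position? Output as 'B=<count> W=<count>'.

-- B to move --
(0,2): no bracket -> illegal
(1,0): flips 1 -> legal
(1,3): no bracket -> illegal
(2,0): no bracket -> illegal
(2,4): no bracket -> illegal
(2,5): no bracket -> illegal
(2,6): no bracket -> illegal
(3,1): no bracket -> illegal
(3,6): flips 1 -> legal
(4,1): no bracket -> illegal
(4,6): no bracket -> illegal
(5,1): no bracket -> illegal
(5,2): flips 2 -> legal
(5,3): flips 2 -> legal
(5,4): flips 2 -> legal
(5,6): flips 1 -> legal
(6,4): no bracket -> illegal
(6,5): no bracket -> illegal
(6,6): no bracket -> illegal
B mobility = 6
-- W to move --
(0,2): flips 2 -> legal
(0,3): no bracket -> illegal
(1,0): flips 2 -> legal
(1,3): flips 2 -> legal
(1,4): no bracket -> illegal
(2,0): flips 1 -> legal
(2,4): flips 2 -> legal
(2,5): flips 1 -> legal
(3,0): no bracket -> illegal
(3,1): flips 2 -> legal
(4,1): no bracket -> illegal
W mobility = 7

Answer: B=6 W=7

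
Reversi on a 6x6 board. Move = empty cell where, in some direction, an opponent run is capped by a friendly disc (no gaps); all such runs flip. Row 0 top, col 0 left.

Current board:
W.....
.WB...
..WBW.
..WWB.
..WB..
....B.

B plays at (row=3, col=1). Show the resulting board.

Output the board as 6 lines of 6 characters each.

Place B at (3,1); scan 8 dirs for brackets.
Dir NW: first cell '.' (not opp) -> no flip
Dir N: first cell '.' (not opp) -> no flip
Dir NE: opp run (2,2), next='.' -> no flip
Dir W: first cell '.' (not opp) -> no flip
Dir E: opp run (3,2) (3,3) capped by B -> flip
Dir SW: first cell '.' (not opp) -> no flip
Dir S: first cell '.' (not opp) -> no flip
Dir SE: opp run (4,2), next='.' -> no flip
All flips: (3,2) (3,3)

Answer: W.....
.WB...
..WBW.
.BBBB.
..WB..
....B.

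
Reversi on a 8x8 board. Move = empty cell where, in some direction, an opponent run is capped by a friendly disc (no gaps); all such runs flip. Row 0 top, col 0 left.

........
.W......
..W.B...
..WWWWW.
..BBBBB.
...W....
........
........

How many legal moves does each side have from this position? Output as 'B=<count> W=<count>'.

-- B to move --
(0,0): flips 3 -> legal
(0,1): no bracket -> illegal
(0,2): no bracket -> illegal
(1,0): no bracket -> illegal
(1,2): flips 2 -> legal
(1,3): no bracket -> illegal
(2,0): no bracket -> illegal
(2,1): flips 1 -> legal
(2,3): flips 2 -> legal
(2,5): flips 2 -> legal
(2,6): flips 2 -> legal
(2,7): flips 1 -> legal
(3,1): no bracket -> illegal
(3,7): no bracket -> illegal
(4,1): no bracket -> illegal
(4,7): no bracket -> illegal
(5,2): no bracket -> illegal
(5,4): no bracket -> illegal
(6,2): flips 1 -> legal
(6,3): flips 1 -> legal
(6,4): flips 1 -> legal
B mobility = 10
-- W to move --
(1,3): flips 1 -> legal
(1,4): flips 1 -> legal
(1,5): flips 1 -> legal
(2,3): no bracket -> illegal
(2,5): no bracket -> illegal
(3,1): flips 1 -> legal
(3,7): no bracket -> illegal
(4,1): no bracket -> illegal
(4,7): no bracket -> illegal
(5,1): flips 1 -> legal
(5,2): flips 2 -> legal
(5,4): flips 3 -> legal
(5,5): flips 2 -> legal
(5,6): flips 2 -> legal
(5,7): flips 1 -> legal
W mobility = 10

Answer: B=10 W=10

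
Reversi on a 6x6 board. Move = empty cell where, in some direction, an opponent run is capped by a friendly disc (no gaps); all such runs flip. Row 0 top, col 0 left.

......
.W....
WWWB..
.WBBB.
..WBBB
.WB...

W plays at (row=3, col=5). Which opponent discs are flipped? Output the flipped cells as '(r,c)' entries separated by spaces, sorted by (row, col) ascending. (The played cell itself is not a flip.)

Answer: (3,2) (3,3) (3,4)

Derivation:
Dir NW: first cell '.' (not opp) -> no flip
Dir N: first cell '.' (not opp) -> no flip
Dir NE: edge -> no flip
Dir W: opp run (3,4) (3,3) (3,2) capped by W -> flip
Dir E: edge -> no flip
Dir SW: opp run (4,4), next='.' -> no flip
Dir S: opp run (4,5), next='.' -> no flip
Dir SE: edge -> no flip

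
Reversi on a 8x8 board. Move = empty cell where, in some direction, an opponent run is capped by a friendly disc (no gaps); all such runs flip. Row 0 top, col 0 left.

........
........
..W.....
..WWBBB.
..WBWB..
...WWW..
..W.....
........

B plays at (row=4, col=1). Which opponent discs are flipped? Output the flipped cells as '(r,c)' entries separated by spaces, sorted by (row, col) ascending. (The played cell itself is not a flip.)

Answer: (4,2)

Derivation:
Dir NW: first cell '.' (not opp) -> no flip
Dir N: first cell '.' (not opp) -> no flip
Dir NE: opp run (3,2), next='.' -> no flip
Dir W: first cell '.' (not opp) -> no flip
Dir E: opp run (4,2) capped by B -> flip
Dir SW: first cell '.' (not opp) -> no flip
Dir S: first cell '.' (not opp) -> no flip
Dir SE: first cell '.' (not opp) -> no flip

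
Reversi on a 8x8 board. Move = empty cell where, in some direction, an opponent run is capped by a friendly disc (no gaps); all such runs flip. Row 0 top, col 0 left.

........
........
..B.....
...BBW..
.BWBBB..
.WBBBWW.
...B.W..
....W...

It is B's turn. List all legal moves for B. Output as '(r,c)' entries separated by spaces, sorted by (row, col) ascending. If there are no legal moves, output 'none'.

Answer: (2,5) (2,6) (3,1) (3,2) (3,6) (5,0) (5,7) (6,0) (6,1) (6,6) (6,7) (7,5) (7,6)

Derivation:
(2,4): no bracket -> illegal
(2,5): flips 1 -> legal
(2,6): flips 1 -> legal
(3,1): flips 1 -> legal
(3,2): flips 1 -> legal
(3,6): flips 1 -> legal
(4,0): no bracket -> illegal
(4,6): no bracket -> illegal
(4,7): no bracket -> illegal
(5,0): flips 1 -> legal
(5,7): flips 2 -> legal
(6,0): flips 2 -> legal
(6,1): flips 1 -> legal
(6,2): no bracket -> illegal
(6,4): no bracket -> illegal
(6,6): flips 1 -> legal
(6,7): flips 1 -> legal
(7,3): no bracket -> illegal
(7,5): flips 2 -> legal
(7,6): flips 1 -> legal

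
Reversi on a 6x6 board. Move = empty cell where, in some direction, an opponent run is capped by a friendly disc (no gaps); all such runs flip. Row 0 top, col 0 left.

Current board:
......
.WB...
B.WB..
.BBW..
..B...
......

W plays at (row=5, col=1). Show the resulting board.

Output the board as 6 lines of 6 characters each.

Place W at (5,1); scan 8 dirs for brackets.
Dir NW: first cell '.' (not opp) -> no flip
Dir N: first cell '.' (not opp) -> no flip
Dir NE: opp run (4,2) capped by W -> flip
Dir W: first cell '.' (not opp) -> no flip
Dir E: first cell '.' (not opp) -> no flip
Dir SW: edge -> no flip
Dir S: edge -> no flip
Dir SE: edge -> no flip
All flips: (4,2)

Answer: ......
.WB...
B.WB..
.BBW..
..W...
.W....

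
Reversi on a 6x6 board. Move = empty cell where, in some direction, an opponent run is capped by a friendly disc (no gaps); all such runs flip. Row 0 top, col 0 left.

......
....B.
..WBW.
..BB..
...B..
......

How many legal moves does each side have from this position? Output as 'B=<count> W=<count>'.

-- B to move --
(1,1): flips 1 -> legal
(1,2): flips 1 -> legal
(1,3): no bracket -> illegal
(1,5): flips 1 -> legal
(2,1): flips 1 -> legal
(2,5): flips 1 -> legal
(3,1): no bracket -> illegal
(3,4): flips 1 -> legal
(3,5): no bracket -> illegal
B mobility = 6
-- W to move --
(0,3): no bracket -> illegal
(0,4): flips 1 -> legal
(0,5): no bracket -> illegal
(1,2): no bracket -> illegal
(1,3): no bracket -> illegal
(1,5): no bracket -> illegal
(2,1): no bracket -> illegal
(2,5): no bracket -> illegal
(3,1): no bracket -> illegal
(3,4): no bracket -> illegal
(4,1): no bracket -> illegal
(4,2): flips 2 -> legal
(4,4): flips 1 -> legal
(5,2): no bracket -> illegal
(5,3): no bracket -> illegal
(5,4): no bracket -> illegal
W mobility = 3

Answer: B=6 W=3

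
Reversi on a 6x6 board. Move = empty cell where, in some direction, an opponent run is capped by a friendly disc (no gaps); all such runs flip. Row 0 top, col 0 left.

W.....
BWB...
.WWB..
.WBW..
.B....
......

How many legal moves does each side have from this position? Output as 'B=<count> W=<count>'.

Answer: B=5 W=8

Derivation:
-- B to move --
(0,1): flips 3 -> legal
(0,2): no bracket -> illegal
(1,3): no bracket -> illegal
(2,0): flips 2 -> legal
(2,4): no bracket -> illegal
(3,0): flips 2 -> legal
(3,4): flips 1 -> legal
(4,0): no bracket -> illegal
(4,2): no bracket -> illegal
(4,3): flips 1 -> legal
(4,4): no bracket -> illegal
B mobility = 5
-- W to move --
(0,1): no bracket -> illegal
(0,2): flips 1 -> legal
(0,3): flips 1 -> legal
(1,3): flips 2 -> legal
(1,4): no bracket -> illegal
(2,0): flips 1 -> legal
(2,4): flips 1 -> legal
(3,0): no bracket -> illegal
(3,4): no bracket -> illegal
(4,0): no bracket -> illegal
(4,2): flips 1 -> legal
(4,3): flips 1 -> legal
(5,0): no bracket -> illegal
(5,1): flips 1 -> legal
(5,2): no bracket -> illegal
W mobility = 8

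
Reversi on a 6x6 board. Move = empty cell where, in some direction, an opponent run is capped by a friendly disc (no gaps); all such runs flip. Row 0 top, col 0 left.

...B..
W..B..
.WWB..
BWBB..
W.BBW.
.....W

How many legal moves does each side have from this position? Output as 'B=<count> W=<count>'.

Answer: B=5 W=8

Derivation:
-- B to move --
(0,0): no bracket -> illegal
(0,1): no bracket -> illegal
(1,1): flips 1 -> legal
(1,2): flips 2 -> legal
(2,0): flips 3 -> legal
(3,4): no bracket -> illegal
(3,5): no bracket -> illegal
(4,1): no bracket -> illegal
(4,5): flips 1 -> legal
(5,0): flips 1 -> legal
(5,1): no bracket -> illegal
(5,3): no bracket -> illegal
(5,4): no bracket -> illegal
B mobility = 5
-- W to move --
(0,2): no bracket -> illegal
(0,4): flips 1 -> legal
(1,2): no bracket -> illegal
(1,4): no bracket -> illegal
(2,0): flips 1 -> legal
(2,4): flips 1 -> legal
(3,4): flips 2 -> legal
(4,1): flips 2 -> legal
(5,1): no bracket -> illegal
(5,2): flips 2 -> legal
(5,3): flips 1 -> legal
(5,4): flips 2 -> legal
W mobility = 8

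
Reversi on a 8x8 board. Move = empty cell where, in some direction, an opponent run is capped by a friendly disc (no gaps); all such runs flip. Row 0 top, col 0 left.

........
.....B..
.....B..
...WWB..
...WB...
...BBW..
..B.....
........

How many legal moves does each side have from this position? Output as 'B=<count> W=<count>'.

-- B to move --
(2,2): flips 1 -> legal
(2,3): flips 2 -> legal
(2,4): flips 1 -> legal
(3,2): flips 3 -> legal
(4,2): flips 1 -> legal
(4,5): no bracket -> illegal
(4,6): no bracket -> illegal
(5,2): flips 2 -> legal
(5,6): flips 1 -> legal
(6,4): no bracket -> illegal
(6,5): no bracket -> illegal
(6,6): flips 1 -> legal
B mobility = 8
-- W to move --
(0,4): no bracket -> illegal
(0,5): no bracket -> illegal
(0,6): no bracket -> illegal
(1,4): no bracket -> illegal
(1,6): flips 1 -> legal
(2,4): no bracket -> illegal
(2,6): no bracket -> illegal
(3,6): flips 1 -> legal
(4,2): no bracket -> illegal
(4,5): flips 1 -> legal
(4,6): no bracket -> illegal
(5,1): no bracket -> illegal
(5,2): flips 2 -> legal
(6,1): no bracket -> illegal
(6,3): flips 1 -> legal
(6,4): flips 2 -> legal
(6,5): flips 1 -> legal
(7,1): no bracket -> illegal
(7,2): no bracket -> illegal
(7,3): no bracket -> illegal
W mobility = 7

Answer: B=8 W=7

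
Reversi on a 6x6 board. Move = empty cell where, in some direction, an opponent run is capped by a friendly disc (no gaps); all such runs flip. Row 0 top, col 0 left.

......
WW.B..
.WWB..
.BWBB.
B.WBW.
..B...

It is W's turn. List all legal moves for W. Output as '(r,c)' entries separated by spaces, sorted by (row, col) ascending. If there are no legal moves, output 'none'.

(0,2): no bracket -> illegal
(0,3): no bracket -> illegal
(0,4): flips 1 -> legal
(1,2): no bracket -> illegal
(1,4): flips 1 -> legal
(2,0): flips 1 -> legal
(2,4): flips 3 -> legal
(2,5): no bracket -> illegal
(3,0): flips 1 -> legal
(3,5): flips 2 -> legal
(4,1): flips 1 -> legal
(4,5): no bracket -> illegal
(5,0): no bracket -> illegal
(5,1): no bracket -> illegal
(5,3): no bracket -> illegal
(5,4): flips 1 -> legal

Answer: (0,4) (1,4) (2,0) (2,4) (3,0) (3,5) (4,1) (5,4)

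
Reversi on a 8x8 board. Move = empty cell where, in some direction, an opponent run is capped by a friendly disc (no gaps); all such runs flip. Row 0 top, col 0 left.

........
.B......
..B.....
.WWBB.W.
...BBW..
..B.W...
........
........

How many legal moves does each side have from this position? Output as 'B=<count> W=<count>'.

Answer: B=8 W=6

Derivation:
-- B to move --
(2,0): no bracket -> illegal
(2,1): flips 1 -> legal
(2,3): no bracket -> illegal
(2,5): no bracket -> illegal
(2,6): no bracket -> illegal
(2,7): no bracket -> illegal
(3,0): flips 2 -> legal
(3,5): no bracket -> illegal
(3,7): no bracket -> illegal
(4,0): flips 1 -> legal
(4,1): no bracket -> illegal
(4,2): flips 1 -> legal
(4,6): flips 1 -> legal
(4,7): no bracket -> illegal
(5,3): no bracket -> illegal
(5,5): no bracket -> illegal
(5,6): flips 1 -> legal
(6,3): no bracket -> illegal
(6,4): flips 1 -> legal
(6,5): flips 1 -> legal
B mobility = 8
-- W to move --
(0,0): no bracket -> illegal
(0,1): no bracket -> illegal
(0,2): no bracket -> illegal
(1,0): no bracket -> illegal
(1,2): flips 1 -> legal
(1,3): flips 1 -> legal
(2,0): no bracket -> illegal
(2,1): no bracket -> illegal
(2,3): flips 1 -> legal
(2,4): flips 2 -> legal
(2,5): no bracket -> illegal
(3,5): flips 2 -> legal
(4,1): no bracket -> illegal
(4,2): flips 2 -> legal
(5,1): no bracket -> illegal
(5,3): no bracket -> illegal
(5,5): no bracket -> illegal
(6,1): no bracket -> illegal
(6,2): no bracket -> illegal
(6,3): no bracket -> illegal
W mobility = 6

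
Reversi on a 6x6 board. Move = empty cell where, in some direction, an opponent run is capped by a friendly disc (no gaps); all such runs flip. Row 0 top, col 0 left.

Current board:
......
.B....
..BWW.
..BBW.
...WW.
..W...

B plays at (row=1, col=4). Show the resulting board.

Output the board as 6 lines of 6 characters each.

Place B at (1,4); scan 8 dirs for brackets.
Dir NW: first cell '.' (not opp) -> no flip
Dir N: first cell '.' (not opp) -> no flip
Dir NE: first cell '.' (not opp) -> no flip
Dir W: first cell '.' (not opp) -> no flip
Dir E: first cell '.' (not opp) -> no flip
Dir SW: opp run (2,3) capped by B -> flip
Dir S: opp run (2,4) (3,4) (4,4), next='.' -> no flip
Dir SE: first cell '.' (not opp) -> no flip
All flips: (2,3)

Answer: ......
.B..B.
..BBW.
..BBW.
...WW.
..W...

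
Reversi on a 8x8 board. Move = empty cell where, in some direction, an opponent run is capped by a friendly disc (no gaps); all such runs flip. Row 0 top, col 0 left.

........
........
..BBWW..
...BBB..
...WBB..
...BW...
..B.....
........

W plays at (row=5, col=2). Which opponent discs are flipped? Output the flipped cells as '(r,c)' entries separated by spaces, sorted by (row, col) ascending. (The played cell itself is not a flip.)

Answer: (5,3)

Derivation:
Dir NW: first cell '.' (not opp) -> no flip
Dir N: first cell '.' (not opp) -> no flip
Dir NE: first cell 'W' (not opp) -> no flip
Dir W: first cell '.' (not opp) -> no flip
Dir E: opp run (5,3) capped by W -> flip
Dir SW: first cell '.' (not opp) -> no flip
Dir S: opp run (6,2), next='.' -> no flip
Dir SE: first cell '.' (not opp) -> no flip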